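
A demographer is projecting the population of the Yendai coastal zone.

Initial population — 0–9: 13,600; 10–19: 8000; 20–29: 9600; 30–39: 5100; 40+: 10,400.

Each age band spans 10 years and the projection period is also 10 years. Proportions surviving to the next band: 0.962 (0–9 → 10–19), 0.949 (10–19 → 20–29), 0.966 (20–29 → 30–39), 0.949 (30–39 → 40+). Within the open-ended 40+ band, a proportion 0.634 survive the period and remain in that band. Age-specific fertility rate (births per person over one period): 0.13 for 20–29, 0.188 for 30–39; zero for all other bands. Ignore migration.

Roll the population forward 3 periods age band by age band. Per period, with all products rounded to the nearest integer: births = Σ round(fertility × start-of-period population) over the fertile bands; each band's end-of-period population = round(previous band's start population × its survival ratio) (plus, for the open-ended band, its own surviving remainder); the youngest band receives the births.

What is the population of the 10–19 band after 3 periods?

2627

Numbering the bands 1..5 from youngest to oldest:
After projecting period 1:
Births: 9600 × 0.13 = 1248, 5100 × 0.188 = 959 ⇒ total 2207
Band 2: 13600 × 0.962 = 13083
Band 3: 8000 × 0.949 = 7592
Band 4: 9600 × 0.966 = 9274
Band 5: 5100 × 0.949 + 10400 × 0.634 = 4840 + 6594 = 11434
Giving 2207 / 13083 / 7592 / 9274 / 11434.
After projecting period 2:
Births: 7592 × 0.13 = 987, 9274 × 0.188 = 1744 ⇒ total 2731
Band 2: 2207 × 0.962 = 2123
Band 3: 13083 × 0.949 = 12416
Band 4: 7592 × 0.966 = 7334
Band 5: 9274 × 0.949 + 11434 × 0.634 = 8801 + 7249 = 16050
Giving 2731 / 2123 / 12416 / 7334 / 16050.
After projecting period 3:
Births: 12416 × 0.13 = 1614, 7334 × 0.188 = 1379 ⇒ total 2993
Band 2: 2731 × 0.962 = 2627
Band 3: 2123 × 0.949 = 2015
Band 4: 12416 × 0.966 = 11994
Band 5: 7334 × 0.949 + 16050 × 0.634 = 6960 + 10176 = 17136
Giving 2993 / 2627 / 2015 / 11994 / 17136.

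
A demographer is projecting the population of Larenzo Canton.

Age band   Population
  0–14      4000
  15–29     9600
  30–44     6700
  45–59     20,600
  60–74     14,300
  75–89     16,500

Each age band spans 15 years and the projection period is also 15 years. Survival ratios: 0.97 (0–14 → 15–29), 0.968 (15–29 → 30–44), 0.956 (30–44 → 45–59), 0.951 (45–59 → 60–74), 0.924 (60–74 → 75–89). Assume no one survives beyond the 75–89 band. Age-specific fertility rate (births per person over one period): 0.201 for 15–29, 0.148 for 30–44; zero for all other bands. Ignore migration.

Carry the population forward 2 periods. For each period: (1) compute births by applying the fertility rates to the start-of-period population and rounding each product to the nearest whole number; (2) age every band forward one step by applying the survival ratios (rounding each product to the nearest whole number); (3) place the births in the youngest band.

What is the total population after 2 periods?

After projecting period 1:
Births: 9600 * 0.201 = 1930  |  6700 * 0.148 = 992 — total 2922
15–29: 4000 * 0.97 = 3880
30–44: 9600 * 0.968 = 9293
45–59: 6700 * 0.956 = 6405
60–74: 20600 * 0.951 = 19591
75–89: 14300 * 0.924 = 13213
End of period: [2922, 3880, 9293, 6405, 19591, 13213]
After projecting period 2:
Births: 3880 * 0.201 = 780  |  9293 * 0.148 = 1375 — total 2155
15–29: 2922 * 0.97 = 2834
30–44: 3880 * 0.968 = 3756
45–59: 9293 * 0.956 = 8884
60–74: 6405 * 0.951 = 6091
75–89: 19591 * 0.924 = 18102
End of period: [2155, 2834, 3756, 8884, 6091, 18102]
Total after period 2: 2155 + 2834 + 3756 + 8884 + 6091 + 18102 = 41822

41822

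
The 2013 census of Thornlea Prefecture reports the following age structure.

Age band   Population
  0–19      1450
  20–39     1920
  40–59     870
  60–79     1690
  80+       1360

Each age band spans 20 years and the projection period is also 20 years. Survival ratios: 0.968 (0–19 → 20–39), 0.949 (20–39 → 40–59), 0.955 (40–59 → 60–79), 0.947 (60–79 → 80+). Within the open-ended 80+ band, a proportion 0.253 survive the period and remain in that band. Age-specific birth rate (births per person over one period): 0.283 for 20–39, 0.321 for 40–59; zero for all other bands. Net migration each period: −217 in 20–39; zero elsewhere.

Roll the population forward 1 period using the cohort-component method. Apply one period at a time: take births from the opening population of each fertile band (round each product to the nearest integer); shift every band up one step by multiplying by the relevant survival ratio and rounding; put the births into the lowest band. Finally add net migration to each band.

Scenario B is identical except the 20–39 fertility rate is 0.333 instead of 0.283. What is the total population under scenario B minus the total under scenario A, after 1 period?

96

[period 1]
Births: 1920 * 0.283 = 543 ; 870 * 0.321 = 279 → total 822
20–39: 1450 * 0.968 = 1404
40–59: 1920 * 0.949 = 1822
60–79: 870 * 0.955 = 831
80+: 1690 * 0.947 + 1360 * 0.253 = 1600 + 344 = 1944
Net migration: 20–39 − 217 → 1187
End of period: [822, 1187, 1822, 831, 1944]
Scenario A total after 1 period: 6606
Scenario B projection —
[period 1]
Births: 1920 * 0.333 = 639 ; 870 * 0.321 = 279 → total 918
20–39: 1450 * 0.968 = 1404
40–59: 1920 * 0.949 = 1822
60–79: 870 * 0.955 = 831
80+: 1690 * 0.947 + 1360 * 0.253 = 1600 + 344 = 1944
Net migration: 20–39 − 217 → 1187
End of period: [918, 1187, 1822, 831, 1944]
Scenario B total after 1 period: 6702
Difference B − A = 6702 − 6606 = 96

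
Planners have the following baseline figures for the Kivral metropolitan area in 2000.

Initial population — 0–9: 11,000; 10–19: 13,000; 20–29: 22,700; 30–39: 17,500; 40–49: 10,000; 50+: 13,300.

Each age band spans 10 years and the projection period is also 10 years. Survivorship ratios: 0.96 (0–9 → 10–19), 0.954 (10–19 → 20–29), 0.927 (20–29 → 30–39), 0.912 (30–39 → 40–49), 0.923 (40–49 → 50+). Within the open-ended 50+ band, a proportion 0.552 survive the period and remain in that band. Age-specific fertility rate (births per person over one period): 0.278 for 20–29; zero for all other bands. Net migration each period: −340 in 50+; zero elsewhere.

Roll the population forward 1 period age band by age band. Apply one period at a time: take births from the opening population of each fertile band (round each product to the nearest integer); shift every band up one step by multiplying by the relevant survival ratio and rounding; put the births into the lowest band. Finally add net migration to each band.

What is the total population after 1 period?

Call the groups 1 to 6, youngest first.
After projecting period 1:
Births: 22700 × 0.278 = 6311
Group 2: 11000 × 0.96 = 10560
Group 3: 13000 × 0.954 = 12402
Group 4: 22700 × 0.927 = 21043
Group 5: 17500 × 0.912 = 15960
Group 6: 10000 × 0.923 + 13300 × 0.552 = 9230 + 7342 = 16572
Net migration: Group 6 − 340 → 16232
Giving 6311 / 10560 / 12402 / 21043 / 15960 / 16232.
Total after period 1: 6311 + 10560 + 12402 + 21043 + 15960 + 16232 = 82508

82508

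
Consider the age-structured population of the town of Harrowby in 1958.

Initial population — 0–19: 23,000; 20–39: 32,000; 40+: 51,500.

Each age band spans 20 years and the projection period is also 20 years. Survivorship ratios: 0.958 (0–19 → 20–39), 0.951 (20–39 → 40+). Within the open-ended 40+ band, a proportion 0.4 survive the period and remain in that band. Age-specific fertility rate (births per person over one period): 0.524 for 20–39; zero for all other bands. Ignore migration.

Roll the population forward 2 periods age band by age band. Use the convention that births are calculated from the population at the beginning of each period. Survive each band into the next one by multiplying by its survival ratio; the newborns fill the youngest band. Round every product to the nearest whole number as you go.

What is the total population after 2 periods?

68977

Numbering the groups 1..3 from youngest to oldest:
Period 1:
Births: 32000 × 0.524 = 16768
Group 2: 23000 × 0.958 = 22034
Group 3: 32000 × 0.951 + 51500 × 0.4 = 30432 + 20600 = 51032
Giving 16768 / 22034 / 51032.
Period 2:
Births: 22034 × 0.524 = 11546
Group 2: 16768 × 0.958 = 16064
Group 3: 22034 × 0.951 + 51032 × 0.4 = 20954 + 20413 = 41367
Giving 11546 / 16064 / 41367.
Total after period 2: 11546 + 16064 + 41367 = 68977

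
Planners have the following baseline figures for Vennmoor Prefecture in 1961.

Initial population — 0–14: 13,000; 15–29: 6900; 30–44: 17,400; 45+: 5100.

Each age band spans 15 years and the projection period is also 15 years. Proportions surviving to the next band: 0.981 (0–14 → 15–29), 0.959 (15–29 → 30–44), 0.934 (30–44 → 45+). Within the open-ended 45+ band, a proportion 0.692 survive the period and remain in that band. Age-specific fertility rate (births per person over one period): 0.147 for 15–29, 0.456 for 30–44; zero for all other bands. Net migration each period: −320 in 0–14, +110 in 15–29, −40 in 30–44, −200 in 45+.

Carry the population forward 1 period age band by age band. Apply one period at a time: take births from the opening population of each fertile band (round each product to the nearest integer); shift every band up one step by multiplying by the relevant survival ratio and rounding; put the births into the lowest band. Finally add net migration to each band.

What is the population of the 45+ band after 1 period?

19581

[period 1]
Births: 6900 × 0.147 = 1014  |  17400 × 0.456 = 7934 → total 8948
15–29: 13000 × 0.981 = 12753
30–44: 6900 × 0.959 = 6617
45+: 17400 × 0.934 + 5100 × 0.692 = 16252 + 3529 = 19781
Net migration: 0–14 − 320 → 8628; 15–29 + 110 → 12863; 30–44 − 40 → 6577; 45+ − 200 → 19581
Giving 8628 / 12863 / 6577 / 19581.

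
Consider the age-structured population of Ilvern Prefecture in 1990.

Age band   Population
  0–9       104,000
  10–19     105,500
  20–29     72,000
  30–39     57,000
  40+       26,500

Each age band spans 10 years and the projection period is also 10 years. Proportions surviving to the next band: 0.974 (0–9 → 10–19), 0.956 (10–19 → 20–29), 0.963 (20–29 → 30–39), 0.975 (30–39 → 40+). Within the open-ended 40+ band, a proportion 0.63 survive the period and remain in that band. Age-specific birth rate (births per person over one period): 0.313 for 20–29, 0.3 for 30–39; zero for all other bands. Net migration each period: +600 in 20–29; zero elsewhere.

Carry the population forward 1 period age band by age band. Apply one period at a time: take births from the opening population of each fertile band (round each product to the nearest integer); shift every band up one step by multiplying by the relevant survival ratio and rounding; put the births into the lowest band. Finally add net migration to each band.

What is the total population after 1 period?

383996

— Period 1 —
Births: 72000 × 0.313 = 22536, 57000 × 0.3 = 17100 — total 39636
10–19: 104000 × 0.974 = 101296
20–29: 105500 × 0.956 = 100858
30–39: 72000 × 0.963 = 69336
40+: 57000 × 0.975 + 26500 × 0.63 = 55575 + 16695 = 72270
Net migration: 20–29 + 600 → 101458
End of period: [39636, 101296, 101458, 69336, 72270]
Total after period 1: 39636 + 101296 + 101458 + 69336 + 72270 = 383996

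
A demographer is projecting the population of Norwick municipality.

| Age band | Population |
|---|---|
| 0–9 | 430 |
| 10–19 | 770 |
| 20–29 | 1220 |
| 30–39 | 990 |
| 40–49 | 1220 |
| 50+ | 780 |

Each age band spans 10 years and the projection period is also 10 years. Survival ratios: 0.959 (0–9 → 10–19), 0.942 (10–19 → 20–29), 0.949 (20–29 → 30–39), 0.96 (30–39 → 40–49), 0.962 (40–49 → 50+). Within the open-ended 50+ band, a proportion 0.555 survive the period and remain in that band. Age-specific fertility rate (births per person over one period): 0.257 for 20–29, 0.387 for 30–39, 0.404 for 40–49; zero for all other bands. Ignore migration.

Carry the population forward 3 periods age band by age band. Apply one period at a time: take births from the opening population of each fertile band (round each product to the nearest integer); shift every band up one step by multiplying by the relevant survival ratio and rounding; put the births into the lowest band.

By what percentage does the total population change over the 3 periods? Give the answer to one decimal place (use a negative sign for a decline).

10.3

— Period 1 —
Births: 1220 * 0.257 = 314, 990 * 0.387 = 383, 1220 * 0.404 = 493 — total 1190
10–19: 430 * 0.959 = 412
20–29: 770 * 0.942 = 725
30–39: 1220 * 0.949 = 1158
40–49: 990 * 0.96 = 950
50+: 1220 * 0.962 + 780 * 0.555 = 1174 + 433 = 1607
→ [1190, 412, 725, 1158, 950, 1607]
— Period 2 —
Births: 725 * 0.257 = 186, 1158 * 0.387 = 448, 950 * 0.404 = 384 — total 1018
10–19: 1190 * 0.959 = 1141
20–29: 412 * 0.942 = 388
30–39: 725 * 0.949 = 688
40–49: 1158 * 0.96 = 1112
50+: 950 * 0.962 + 1607 * 0.555 = 914 + 892 = 1806
→ [1018, 1141, 388, 688, 1112, 1806]
— Period 3 —
Births: 388 * 0.257 = 100, 688 * 0.387 = 266, 1112 * 0.404 = 449 — total 815
10–19: 1018 * 0.959 = 976
20–29: 1141 * 0.942 = 1075
30–39: 388 * 0.949 = 368
40–49: 688 * 0.96 = 660
50+: 1112 * 0.962 + 1806 * 0.555 = 1070 + 1002 = 2072
→ [815, 976, 1075, 368, 660, 2072]
Total: 5410 → 5966; change = 556; percentage change = 10.3%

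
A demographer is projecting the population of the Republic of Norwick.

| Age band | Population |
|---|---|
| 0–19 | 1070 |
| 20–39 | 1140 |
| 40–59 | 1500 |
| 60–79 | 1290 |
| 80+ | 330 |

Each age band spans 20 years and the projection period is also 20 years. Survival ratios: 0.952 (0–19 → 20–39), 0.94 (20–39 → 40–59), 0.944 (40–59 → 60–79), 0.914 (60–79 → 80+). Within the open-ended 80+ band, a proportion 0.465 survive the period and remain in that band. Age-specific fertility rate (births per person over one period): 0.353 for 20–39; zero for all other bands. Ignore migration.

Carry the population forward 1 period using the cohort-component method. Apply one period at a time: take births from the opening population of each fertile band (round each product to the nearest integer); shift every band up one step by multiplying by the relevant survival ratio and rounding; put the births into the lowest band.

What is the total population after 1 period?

5241

(Groups numbered youngest = 1 to oldest = 5.)
Period 1.
Births: 1140 × 0.353 = 402
Group 2: 1070 × 0.952 = 1019
Group 3: 1140 × 0.94 = 1072
Group 4: 1500 × 0.944 = 1416
Group 5: 1290 × 0.914 + 330 × 0.465 = 1179 + 153 = 1332
Population now: 0–19=402, 20–39=1019, 40–59=1072, 60–79=1416, 80+=1332
Total after period 1: 402 + 1019 + 1072 + 1416 + 1332 = 5241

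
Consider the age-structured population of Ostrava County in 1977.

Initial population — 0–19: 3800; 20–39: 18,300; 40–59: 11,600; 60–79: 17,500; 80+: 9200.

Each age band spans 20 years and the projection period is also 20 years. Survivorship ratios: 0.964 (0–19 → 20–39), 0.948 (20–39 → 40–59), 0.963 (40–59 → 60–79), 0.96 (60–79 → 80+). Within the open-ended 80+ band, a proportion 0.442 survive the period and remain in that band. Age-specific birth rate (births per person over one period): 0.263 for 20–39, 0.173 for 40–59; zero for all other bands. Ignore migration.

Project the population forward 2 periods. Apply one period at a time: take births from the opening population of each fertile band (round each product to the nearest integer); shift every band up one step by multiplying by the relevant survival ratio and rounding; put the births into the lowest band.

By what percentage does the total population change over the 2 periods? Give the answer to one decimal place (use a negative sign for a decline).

-16.1

Call the bands 1 to 5, youngest first.
— Period 1 —
Births: 18300 * 0.263 = 4813 ; 11600 * 0.173 = 2007 ⇒ total 6820
Band 2: 3800 * 0.964 = 3663
Band 3: 18300 * 0.948 = 17348
Band 4: 11600 * 0.963 = 11171
Band 5: 17500 * 0.96 + 9200 * 0.442 = 16800 + 4066 = 20866
Giving 6820 / 3663 / 17348 / 11171 / 20866.
— Period 2 —
Births: 3663 * 0.263 = 963 ; 17348 * 0.173 = 3001 ⇒ total 3964
Band 2: 6820 * 0.964 = 6574
Band 3: 3663 * 0.948 = 3473
Band 4: 17348 * 0.963 = 16706
Band 5: 11171 * 0.96 + 20866 * 0.442 = 10724 + 9223 = 19947
Giving 3964 / 6574 / 3473 / 16706 / 19947.
Total: 60400 → 50664; change = -9736; percentage change = -16.1%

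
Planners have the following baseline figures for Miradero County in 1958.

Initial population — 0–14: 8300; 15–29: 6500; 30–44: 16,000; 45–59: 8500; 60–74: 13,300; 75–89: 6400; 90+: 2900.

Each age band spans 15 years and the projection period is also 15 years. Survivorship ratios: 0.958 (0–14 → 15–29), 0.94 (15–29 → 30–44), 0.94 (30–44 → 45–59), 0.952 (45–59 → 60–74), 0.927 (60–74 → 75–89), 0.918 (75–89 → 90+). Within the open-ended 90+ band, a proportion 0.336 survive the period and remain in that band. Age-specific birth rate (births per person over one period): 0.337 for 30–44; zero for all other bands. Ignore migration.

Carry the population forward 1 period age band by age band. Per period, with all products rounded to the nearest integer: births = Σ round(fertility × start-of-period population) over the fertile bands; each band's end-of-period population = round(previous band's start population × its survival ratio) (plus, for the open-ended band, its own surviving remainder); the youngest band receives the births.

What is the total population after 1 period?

61763

Let group 1 be 0–14 through group 7 = 90+.
After projecting period 1:
Births: 16000 * 0.337 = 5392
Group 2: 8300 * 0.958 = 7951
Group 3: 6500 * 0.94 = 6110
Group 4: 16000 * 0.94 = 15040
Group 5: 8500 * 0.952 = 8092
Group 6: 13300 * 0.927 = 12329
Group 7: 6400 * 0.918 + 2900 * 0.336 = 5875 + 974 = 6849
Population now: 0–14=5392, 15–29=7951, 30–44=6110, 45–59=15040, 60–74=8092, 75–89=12329, 90+=6849
Total after period 1: 5392 + 7951 + 6110 + 15040 + 8092 + 12329 + 6849 = 61763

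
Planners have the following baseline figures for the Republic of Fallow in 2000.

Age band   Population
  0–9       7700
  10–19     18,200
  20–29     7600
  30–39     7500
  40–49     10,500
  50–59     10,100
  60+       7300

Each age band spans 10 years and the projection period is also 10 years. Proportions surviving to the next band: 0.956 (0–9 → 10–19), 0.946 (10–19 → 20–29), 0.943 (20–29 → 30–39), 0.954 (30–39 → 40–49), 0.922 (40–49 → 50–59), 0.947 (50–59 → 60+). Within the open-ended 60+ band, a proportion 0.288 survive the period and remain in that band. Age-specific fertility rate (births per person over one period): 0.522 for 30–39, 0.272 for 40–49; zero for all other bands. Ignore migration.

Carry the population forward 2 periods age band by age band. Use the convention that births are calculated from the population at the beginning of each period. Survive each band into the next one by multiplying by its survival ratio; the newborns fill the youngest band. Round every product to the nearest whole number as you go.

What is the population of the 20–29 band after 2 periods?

Period 1.
Births: 7500 × 0.522 = 3915  |  10500 × 0.272 = 2856 ⇒ total 6771
10–19: 7700 × 0.956 = 7361
20–29: 18200 × 0.946 = 17217
30–39: 7600 × 0.943 = 7167
40–49: 7500 × 0.954 = 7155
50–59: 10500 × 0.922 = 9681
60+: 10100 × 0.947 + 7300 × 0.288 = 9565 + 2102 = 11667
End of period: [6771, 7361, 17217, 7167, 7155, 9681, 11667]
Period 2.
Births: 7167 × 0.522 = 3741  |  7155 × 0.272 = 1946 ⇒ total 5687
10–19: 6771 × 0.956 = 6473
20–29: 7361 × 0.946 = 6964
30–39: 17217 × 0.943 = 16236
40–49: 7167 × 0.954 = 6837
50–59: 7155 × 0.922 = 6597
60+: 9681 × 0.947 + 11667 × 0.288 = 9168 + 3360 = 12528
End of period: [5687, 6473, 6964, 16236, 6837, 6597, 12528]

6964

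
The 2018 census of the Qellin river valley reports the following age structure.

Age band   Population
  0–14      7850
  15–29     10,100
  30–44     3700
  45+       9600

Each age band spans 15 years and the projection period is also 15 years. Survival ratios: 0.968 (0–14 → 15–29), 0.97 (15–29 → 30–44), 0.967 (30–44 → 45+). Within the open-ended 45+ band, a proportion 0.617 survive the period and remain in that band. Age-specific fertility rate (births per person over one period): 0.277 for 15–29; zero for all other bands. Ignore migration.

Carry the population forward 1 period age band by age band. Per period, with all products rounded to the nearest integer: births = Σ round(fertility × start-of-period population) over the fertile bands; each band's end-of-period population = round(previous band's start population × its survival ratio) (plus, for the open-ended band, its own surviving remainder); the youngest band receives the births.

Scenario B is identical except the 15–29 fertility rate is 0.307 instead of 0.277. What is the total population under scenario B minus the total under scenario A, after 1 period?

After projecting period 1:
Births: 10100 × 0.277 = 2798
15–29: 7850 × 0.968 = 7599
30–44: 10100 × 0.97 = 9797
45+: 3700 × 0.967 + 9600 × 0.617 = 3578 + 5923 = 9501
→ [2798, 7599, 9797, 9501]
Scenario A total after 1 period: 29695
Scenario B projection —
After projecting period 1:
Births: 10100 × 0.307 = 3101
15–29: 7850 × 0.968 = 7599
30–44: 10100 × 0.97 = 9797
45+: 3700 × 0.967 + 9600 × 0.617 = 3578 + 5923 = 9501
→ [3101, 7599, 9797, 9501]
Scenario B total after 1 period: 29998
Difference B − A = 29998 − 29695 = 303

303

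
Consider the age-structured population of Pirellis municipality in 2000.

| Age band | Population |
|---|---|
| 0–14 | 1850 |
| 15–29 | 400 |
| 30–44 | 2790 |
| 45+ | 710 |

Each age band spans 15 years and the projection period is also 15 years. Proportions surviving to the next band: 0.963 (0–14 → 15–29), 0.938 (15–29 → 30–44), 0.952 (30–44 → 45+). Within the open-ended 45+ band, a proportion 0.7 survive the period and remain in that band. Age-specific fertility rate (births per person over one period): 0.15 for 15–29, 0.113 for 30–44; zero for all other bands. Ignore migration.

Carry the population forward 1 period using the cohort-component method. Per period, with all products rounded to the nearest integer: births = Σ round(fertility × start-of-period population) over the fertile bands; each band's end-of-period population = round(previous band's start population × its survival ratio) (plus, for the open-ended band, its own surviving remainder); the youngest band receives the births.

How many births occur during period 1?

After projecting period 1:
Births: 400 × 0.15 = 60 ; 2790 × 0.113 = 315 ⇒ total 375
15–29: 1850 × 0.963 = 1782
30–44: 400 × 0.938 = 375
45+: 2790 × 0.952 + 710 × 0.7 = 2656 + 497 = 3153
→ [375, 1782, 375, 3153]

375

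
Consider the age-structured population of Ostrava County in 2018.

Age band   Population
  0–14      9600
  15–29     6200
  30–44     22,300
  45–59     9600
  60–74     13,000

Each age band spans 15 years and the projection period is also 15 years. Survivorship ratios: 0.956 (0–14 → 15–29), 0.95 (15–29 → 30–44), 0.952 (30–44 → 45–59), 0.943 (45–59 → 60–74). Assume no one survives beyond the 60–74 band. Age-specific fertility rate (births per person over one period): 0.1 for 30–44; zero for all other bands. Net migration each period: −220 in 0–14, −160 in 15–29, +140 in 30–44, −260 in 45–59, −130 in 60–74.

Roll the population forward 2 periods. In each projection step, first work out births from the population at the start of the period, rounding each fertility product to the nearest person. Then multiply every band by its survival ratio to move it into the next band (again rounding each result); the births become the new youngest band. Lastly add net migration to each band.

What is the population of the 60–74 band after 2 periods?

— Period 1 —
Births: 22300 × 0.1 = 2230
15–29: 9600 × 0.956 = 9178
30–44: 6200 × 0.95 = 5890
45–59: 22300 × 0.952 = 21230
60–74: 9600 × 0.943 = 9053
Net migration: 0–14 − 220 → 2010; 15–29 − 160 → 9018; 30–44 + 140 → 6030; 45–59 − 260 → 20970; 60–74 − 130 → 8923
→ [2010, 9018, 6030, 20970, 8923]
— Period 2 —
Births: 6030 × 0.1 = 603
15–29: 2010 × 0.956 = 1922
30–44: 9018 × 0.95 = 8567
45–59: 6030 × 0.952 = 5741
60–74: 20970 × 0.943 = 19775
Net migration: 0–14 − 220 → 383; 15–29 − 160 → 1762; 30–44 + 140 → 8707; 45–59 − 260 → 5481; 60–74 − 130 → 19645
→ [383, 1762, 8707, 5481, 19645]

19645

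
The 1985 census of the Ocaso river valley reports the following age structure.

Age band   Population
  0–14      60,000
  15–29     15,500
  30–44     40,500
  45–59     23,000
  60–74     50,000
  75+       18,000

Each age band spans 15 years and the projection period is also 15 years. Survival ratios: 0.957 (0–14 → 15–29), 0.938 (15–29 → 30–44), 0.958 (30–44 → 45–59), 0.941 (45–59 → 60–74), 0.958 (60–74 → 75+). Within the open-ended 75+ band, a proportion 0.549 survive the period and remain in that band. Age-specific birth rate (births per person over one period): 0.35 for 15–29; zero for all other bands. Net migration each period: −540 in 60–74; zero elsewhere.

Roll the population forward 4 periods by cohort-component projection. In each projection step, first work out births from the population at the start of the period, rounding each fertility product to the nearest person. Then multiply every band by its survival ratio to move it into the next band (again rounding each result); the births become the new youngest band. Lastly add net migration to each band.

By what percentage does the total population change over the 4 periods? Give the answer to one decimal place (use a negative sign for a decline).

Call the bands 1 to 6, youngest first.
— Period 1 —
Births: 15500 * 0.35 = 5425
Band 2: 60000 * 0.957 = 57420
Band 3: 15500 * 0.938 = 14539
Band 4: 40500 * 0.958 = 38799
Band 5: 23000 * 0.941 = 21643
Band 6: 50000 * 0.958 + 18000 * 0.549 = 47900 + 9882 = 57782
Net migration: Band 5 − 540 → 21103
Population now: 0–14=5425, 15–29=57420, 30–44=14539, 45–59=38799, 60–74=21103, 75+=57782
— Period 2 —
Births: 57420 * 0.35 = 20097
Band 2: 5425 * 0.957 = 5192
Band 3: 57420 * 0.938 = 53860
Band 4: 14539 * 0.958 = 13928
Band 5: 38799 * 0.941 = 36510
Band 6: 21103 * 0.958 + 57782 * 0.549 = 20217 + 31722 = 51939
Net migration: Band 5 − 540 → 35970
Population now: 0–14=20097, 15–29=5192, 30–44=53860, 45–59=13928, 60–74=35970, 75+=51939
— Period 3 —
Births: 5192 * 0.35 = 1817
Band 2: 20097 * 0.957 = 19233
Band 3: 5192 * 0.938 = 4870
Band 4: 53860 * 0.958 = 51598
Band 5: 13928 * 0.941 = 13106
Band 6: 35970 * 0.958 + 51939 * 0.549 = 34459 + 28515 = 62974
Net migration: Band 5 − 540 → 12566
Population now: 0–14=1817, 15–29=19233, 30–44=4870, 45–59=51598, 60–74=12566, 75+=62974
— Period 4 —
Births: 19233 * 0.35 = 6732
Band 2: 1817 * 0.957 = 1739
Band 3: 19233 * 0.938 = 18041
Band 4: 4870 * 0.958 = 4665
Band 5: 51598 * 0.941 = 48554
Band 6: 12566 * 0.958 + 62974 * 0.549 = 12038 + 34573 = 46611
Net migration: Band 5 − 540 → 48014
Population now: 0–14=6732, 15–29=1739, 30–44=18041, 45–59=4665, 60–74=48014, 75+=46611
Total: 207000 → 125802; change = -81198; percentage change = -39.2%

-39.2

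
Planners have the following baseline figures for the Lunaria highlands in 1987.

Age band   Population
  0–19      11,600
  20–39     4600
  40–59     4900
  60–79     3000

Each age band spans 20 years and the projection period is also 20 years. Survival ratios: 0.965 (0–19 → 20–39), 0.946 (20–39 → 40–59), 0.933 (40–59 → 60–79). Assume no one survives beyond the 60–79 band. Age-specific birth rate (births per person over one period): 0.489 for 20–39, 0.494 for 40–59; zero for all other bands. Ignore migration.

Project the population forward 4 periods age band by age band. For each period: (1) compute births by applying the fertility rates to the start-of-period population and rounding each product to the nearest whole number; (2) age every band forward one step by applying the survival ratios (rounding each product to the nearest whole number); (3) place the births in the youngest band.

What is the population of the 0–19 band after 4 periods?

After projecting period 1:
Births: 4600 × 0.489 = 2249 ; 4900 × 0.494 = 2421 → total 4670
20–39: 11600 × 0.965 = 11194
40–59: 4600 × 0.946 = 4352
60–79: 4900 × 0.933 = 4572
→ [4670, 11194, 4352, 4572]
After projecting period 2:
Births: 11194 × 0.489 = 5474 ; 4352 × 0.494 = 2150 → total 7624
20–39: 4670 × 0.965 = 4507
40–59: 11194 × 0.946 = 10590
60–79: 4352 × 0.933 = 4060
→ [7624, 4507, 10590, 4060]
After projecting period 3:
Births: 4507 × 0.489 = 2204 ; 10590 × 0.494 = 5231 → total 7435
20–39: 7624 × 0.965 = 7357
40–59: 4507 × 0.946 = 4264
60–79: 10590 × 0.933 = 9880
→ [7435, 7357, 4264, 9880]
After projecting period 4:
Births: 7357 × 0.489 = 3598 ; 4264 × 0.494 = 2106 → total 5704
20–39: 7435 × 0.965 = 7175
40–59: 7357 × 0.946 = 6960
60–79: 4264 × 0.933 = 3978
→ [5704, 7175, 6960, 3978]

5704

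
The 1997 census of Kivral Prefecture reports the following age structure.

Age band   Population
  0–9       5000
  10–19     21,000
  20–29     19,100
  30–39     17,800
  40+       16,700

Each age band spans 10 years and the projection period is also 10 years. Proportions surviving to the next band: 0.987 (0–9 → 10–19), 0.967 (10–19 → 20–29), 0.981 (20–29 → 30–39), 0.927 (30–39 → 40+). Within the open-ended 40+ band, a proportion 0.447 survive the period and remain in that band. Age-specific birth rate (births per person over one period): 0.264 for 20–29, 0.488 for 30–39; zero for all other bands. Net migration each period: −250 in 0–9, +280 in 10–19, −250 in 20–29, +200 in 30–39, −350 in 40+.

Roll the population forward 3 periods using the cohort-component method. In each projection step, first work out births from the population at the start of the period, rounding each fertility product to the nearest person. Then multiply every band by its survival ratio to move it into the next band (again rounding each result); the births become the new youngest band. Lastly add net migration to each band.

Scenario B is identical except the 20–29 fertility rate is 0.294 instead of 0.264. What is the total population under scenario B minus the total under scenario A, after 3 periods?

After projecting period 1:
Births: 19100 × 0.264 = 5042  |  17800 × 0.488 = 8686 ⇒ total 13728
10–19: 5000 × 0.987 = 4935
20–29: 21000 × 0.967 = 20307
30–39: 19100 × 0.981 = 18737
40+: 17800 × 0.927 + 16700 × 0.447 = 16501 + 7465 = 23966
Net migration: 0–9 − 250 → 13478; 10–19 + 280 → 5215; 20–29 − 250 → 20057; 30–39 + 200 → 18937; 40+ − 350 → 23616
Giving 13478 / 5215 / 20057 / 18937 / 23616.
After projecting period 2:
Births: 20057 × 0.264 = 5295  |  18937 × 0.488 = 9241 ⇒ total 14536
10–19: 13478 × 0.987 = 13303
20–29: 5215 × 0.967 = 5043
30–39: 20057 × 0.981 = 19676
40+: 18937 × 0.927 + 23616 × 0.447 = 17555 + 10556 = 28111
Net migration: 0–9 − 250 → 14286; 10–19 + 280 → 13583; 20–29 − 250 → 4793; 30–39 + 200 → 19876; 40+ − 350 → 27761
Giving 14286 / 13583 / 4793 / 19876 / 27761.
After projecting period 3:
Births: 4793 × 0.264 = 1265  |  19876 × 0.488 = 9699 ⇒ total 10964
10–19: 14286 × 0.987 = 14100
20–29: 13583 × 0.967 = 13135
30–39: 4793 × 0.981 = 4702
40+: 19876 × 0.927 + 27761 × 0.447 = 18425 + 12409 = 30834
Net migration: 0–9 − 250 → 10714; 10–19 + 280 → 14380; 20–29 − 250 → 12885; 30–39 + 200 → 4902; 40+ − 350 → 30484
Giving 10714 / 14380 / 12885 / 4902 / 30484.
Scenario A total after 3 periods: 73365
Scenario B projection —
After projecting period 1:
Births: 19100 × 0.294 = 5615  |  17800 × 0.488 = 8686 ⇒ total 14301
10–19: 5000 × 0.987 = 4935
20–29: 21000 × 0.967 = 20307
30–39: 19100 × 0.981 = 18737
40+: 17800 × 0.927 + 16700 × 0.447 = 16501 + 7465 = 23966
Net migration: 0–9 − 250 → 14051; 10–19 + 280 → 5215; 20–29 − 250 → 20057; 30–39 + 200 → 18937; 40+ − 350 → 23616
Giving 14051 / 5215 / 20057 / 18937 / 23616.
After projecting period 2:
Births: 20057 × 0.294 = 5897  |  18937 × 0.488 = 9241 ⇒ total 15138
10–19: 14051 × 0.987 = 13868
20–29: 5215 × 0.967 = 5043
30–39: 20057 × 0.981 = 19676
40+: 18937 × 0.927 + 23616 × 0.447 = 17555 + 10556 = 28111
Net migration: 0–9 − 250 → 14888; 10–19 + 280 → 14148; 20–29 − 250 → 4793; 30–39 + 200 → 19876; 40+ − 350 → 27761
Giving 14888 / 14148 / 4793 / 19876 / 27761.
After projecting period 3:
Births: 4793 × 0.294 = 1409  |  19876 × 0.488 = 9699 ⇒ total 11108
10–19: 14888 × 0.987 = 14694
20–29: 14148 × 0.967 = 13681
30–39: 4793 × 0.981 = 4702
40+: 19876 × 0.927 + 27761 × 0.447 = 18425 + 12409 = 30834
Net migration: 0–9 − 250 → 10858; 10–19 + 280 → 14974; 20–29 − 250 → 13431; 30–39 + 200 → 4902; 40+ − 350 → 30484
Giving 10858 / 14974 / 13431 / 4902 / 30484.
Scenario B total after 3 periods: 74649
Difference B − A = 74649 − 73365 = 1284

1284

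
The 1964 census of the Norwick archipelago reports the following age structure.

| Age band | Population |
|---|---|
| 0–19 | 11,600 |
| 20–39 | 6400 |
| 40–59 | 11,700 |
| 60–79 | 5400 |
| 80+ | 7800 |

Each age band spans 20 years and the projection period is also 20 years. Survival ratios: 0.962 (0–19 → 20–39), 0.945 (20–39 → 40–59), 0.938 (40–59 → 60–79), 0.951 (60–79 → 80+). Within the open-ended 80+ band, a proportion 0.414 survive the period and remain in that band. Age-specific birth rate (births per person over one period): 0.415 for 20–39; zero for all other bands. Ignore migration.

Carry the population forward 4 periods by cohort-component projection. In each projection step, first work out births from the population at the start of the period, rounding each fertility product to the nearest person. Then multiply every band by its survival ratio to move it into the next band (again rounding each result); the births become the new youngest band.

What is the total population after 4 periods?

23365

Period 1.
Births: 6400 × 0.415 = 2656
20–39: 11600 × 0.962 = 11159
40–59: 6400 × 0.945 = 6048
60–79: 11700 × 0.938 = 10975
80+: 5400 × 0.951 + 7800 × 0.414 = 5135 + 3229 = 8364
Giving 2656 / 11159 / 6048 / 10975 / 8364.
Period 2.
Births: 11159 × 0.415 = 4631
20–39: 2656 × 0.962 = 2555
40–59: 11159 × 0.945 = 10545
60–79: 6048 × 0.938 = 5673
80+: 10975 × 0.951 + 8364 × 0.414 = 10437 + 3463 = 13900
Giving 4631 / 2555 / 10545 / 5673 / 13900.
Period 3.
Births: 2555 × 0.415 = 1060
20–39: 4631 × 0.962 = 4455
40–59: 2555 × 0.945 = 2414
60–79: 10545 × 0.938 = 9891
80+: 5673 × 0.951 + 13900 × 0.414 = 5395 + 5755 = 11150
Giving 1060 / 4455 / 2414 / 9891 / 11150.
Period 4.
Births: 4455 × 0.415 = 1849
20–39: 1060 × 0.962 = 1020
40–59: 4455 × 0.945 = 4210
60–79: 2414 × 0.938 = 2264
80+: 9891 × 0.951 + 11150 × 0.414 = 9406 + 4616 = 14022
Giving 1849 / 1020 / 4210 / 2264 / 14022.
Total after period 4: 1849 + 1020 + 4210 + 2264 + 14022 = 23365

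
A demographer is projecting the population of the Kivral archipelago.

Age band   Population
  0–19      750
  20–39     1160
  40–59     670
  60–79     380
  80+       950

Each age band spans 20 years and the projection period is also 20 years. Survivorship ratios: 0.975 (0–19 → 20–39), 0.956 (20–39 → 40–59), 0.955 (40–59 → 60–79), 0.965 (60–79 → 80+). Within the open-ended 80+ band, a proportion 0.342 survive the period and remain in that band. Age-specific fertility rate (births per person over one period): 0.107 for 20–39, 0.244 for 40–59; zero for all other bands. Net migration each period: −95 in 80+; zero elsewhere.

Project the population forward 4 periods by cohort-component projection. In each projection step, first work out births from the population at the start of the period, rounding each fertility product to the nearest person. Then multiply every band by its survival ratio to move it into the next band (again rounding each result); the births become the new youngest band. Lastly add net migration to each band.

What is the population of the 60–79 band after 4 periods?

256

Let band 1 be 0–19 through band 5 = 80+.
— Period 1 —
Births: 1160 × 0.107 = 124, 670 × 0.244 = 163 → total 287
Band 2: 750 × 0.975 = 731
Band 3: 1160 × 0.956 = 1109
Band 4: 670 × 0.955 = 640
Band 5: 380 × 0.965 + 950 × 0.342 = 367 + 325 = 692
Net migration: Band 5 − 95 → 597
→ [287, 731, 1109, 640, 597]
— Period 2 —
Births: 731 × 0.107 = 78, 1109 × 0.244 = 271 → total 349
Band 2: 287 × 0.975 = 280
Band 3: 731 × 0.956 = 699
Band 4: 1109 × 0.955 = 1059
Band 5: 640 × 0.965 + 597 × 0.342 = 618 + 204 = 822
Net migration: Band 5 − 95 → 727
→ [349, 280, 699, 1059, 727]
— Period 3 —
Births: 280 × 0.107 = 30, 699 × 0.244 = 171 → total 201
Band 2: 349 × 0.975 = 340
Band 3: 280 × 0.956 = 268
Band 4: 699 × 0.955 = 668
Band 5: 1059 × 0.965 + 727 × 0.342 = 1022 + 249 = 1271
Net migration: Band 5 − 95 → 1176
→ [201, 340, 268, 668, 1176]
— Period 4 —
Births: 340 × 0.107 = 36, 268 × 0.244 = 65 → total 101
Band 2: 201 × 0.975 = 196
Band 3: 340 × 0.956 = 325
Band 4: 268 × 0.955 = 256
Band 5: 668 × 0.965 + 1176 × 0.342 = 645 + 402 = 1047
Net migration: Band 5 − 95 → 952
→ [101, 196, 325, 256, 952]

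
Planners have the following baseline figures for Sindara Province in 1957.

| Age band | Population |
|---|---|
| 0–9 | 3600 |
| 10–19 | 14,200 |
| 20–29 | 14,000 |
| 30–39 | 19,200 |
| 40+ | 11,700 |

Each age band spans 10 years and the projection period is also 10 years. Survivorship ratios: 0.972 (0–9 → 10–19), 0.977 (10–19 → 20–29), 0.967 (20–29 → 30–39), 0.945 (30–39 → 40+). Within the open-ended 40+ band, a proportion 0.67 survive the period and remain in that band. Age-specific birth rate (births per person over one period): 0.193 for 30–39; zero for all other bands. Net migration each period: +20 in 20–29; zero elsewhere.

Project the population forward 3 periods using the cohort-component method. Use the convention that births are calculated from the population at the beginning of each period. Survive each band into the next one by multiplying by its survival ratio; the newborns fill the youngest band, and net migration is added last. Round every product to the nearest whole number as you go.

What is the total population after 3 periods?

44929

Period 1.
Births: 19200 * 0.193 = 3706
10–19: 3600 * 0.972 = 3499
20–29: 14200 * 0.977 = 13873
30–39: 14000 * 0.967 = 13538
40+: 19200 * 0.945 + 11700 * 0.67 = 18144 + 7839 = 25983
Net migration: 20–29 + 20 → 13893
Population now: 0–9=3706, 10–19=3499, 20–29=13893, 30–39=13538, 40+=25983
Period 2.
Births: 13538 * 0.193 = 2613
10–19: 3706 * 0.972 = 3602
20–29: 3499 * 0.977 = 3419
30–39: 13893 * 0.967 = 13435
40+: 13538 * 0.945 + 25983 * 0.67 = 12793 + 17409 = 30202
Net migration: 20–29 + 20 → 3439
Population now: 0–9=2613, 10–19=3602, 20–29=3439, 30–39=13435, 40+=30202
Period 3.
Births: 13435 * 0.193 = 2593
10–19: 2613 * 0.972 = 2540
20–29: 3602 * 0.977 = 3519
30–39: 3439 * 0.967 = 3326
40+: 13435 * 0.945 + 30202 * 0.67 = 12696 + 20235 = 32931
Net migration: 20–29 + 20 → 3539
Population now: 0–9=2593, 10–19=2540, 20–29=3539, 30–39=3326, 40+=32931
Total after period 3: 2593 + 2540 + 3539 + 3326 + 32931 = 44929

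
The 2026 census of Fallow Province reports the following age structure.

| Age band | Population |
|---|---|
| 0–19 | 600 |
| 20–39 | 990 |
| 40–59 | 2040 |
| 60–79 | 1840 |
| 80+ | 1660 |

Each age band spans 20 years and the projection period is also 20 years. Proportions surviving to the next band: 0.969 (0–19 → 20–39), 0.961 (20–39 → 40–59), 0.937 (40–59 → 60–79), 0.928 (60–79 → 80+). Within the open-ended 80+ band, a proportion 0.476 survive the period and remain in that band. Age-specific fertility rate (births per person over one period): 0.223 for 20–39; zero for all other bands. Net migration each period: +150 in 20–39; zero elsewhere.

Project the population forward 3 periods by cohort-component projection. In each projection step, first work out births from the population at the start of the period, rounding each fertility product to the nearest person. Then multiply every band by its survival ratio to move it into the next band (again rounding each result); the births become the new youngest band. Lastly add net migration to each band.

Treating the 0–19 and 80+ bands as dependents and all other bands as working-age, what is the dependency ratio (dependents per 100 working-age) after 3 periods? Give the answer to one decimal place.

176.1

(Bands numbered youngest = 1 to oldest = 5.)
After projecting period 1:
Births: 990 * 0.223 = 221
Band 2: 600 * 0.969 = 581
Band 3: 990 * 0.961 = 951
Band 4: 2040 * 0.937 = 1911
Band 5: 1840 * 0.928 + 1660 * 0.476 = 1708 + 790 = 2498
Net migration: Band 2 + 150 → 731
Population now: 0–19=221, 20–39=731, 40–59=951, 60–79=1911, 80+=2498
After projecting period 2:
Births: 731 * 0.223 = 163
Band 2: 221 * 0.969 = 214
Band 3: 731 * 0.961 = 702
Band 4: 951 * 0.937 = 891
Band 5: 1911 * 0.928 + 2498 * 0.476 = 1773 + 1189 = 2962
Net migration: Band 2 + 150 → 364
Population now: 0–19=163, 20–39=364, 40–59=702, 60–79=891, 80+=2962
After projecting period 3:
Births: 364 * 0.223 = 81
Band 2: 163 * 0.969 = 158
Band 3: 364 * 0.961 = 350
Band 4: 702 * 0.937 = 658
Band 5: 891 * 0.928 + 2962 * 0.476 = 827 + 1410 = 2237
Net migration: Band 2 + 150 → 308
Population now: 0–19=81, 20–39=308, 40–59=350, 60–79=658, 80+=2237
Dependents (band 0–19 + band 80+) = 81 + 2237 = 2318; working-age = 1316; ratio = 2318/1316 × 100 = 176.1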